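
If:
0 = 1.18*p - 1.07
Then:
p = 0.91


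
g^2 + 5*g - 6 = (g - 1)*(g + 6)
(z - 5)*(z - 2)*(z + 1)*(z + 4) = z^4 - 2*z^3 - 21*z^2 + 22*z + 40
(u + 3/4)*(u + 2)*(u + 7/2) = u^3 + 25*u^2/4 + 89*u/8 + 21/4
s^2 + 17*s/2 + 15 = (s + 5/2)*(s + 6)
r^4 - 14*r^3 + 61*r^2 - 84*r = r*(r - 7)*(r - 4)*(r - 3)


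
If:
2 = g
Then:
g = 2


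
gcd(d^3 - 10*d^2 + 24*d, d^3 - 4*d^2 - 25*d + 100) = d - 4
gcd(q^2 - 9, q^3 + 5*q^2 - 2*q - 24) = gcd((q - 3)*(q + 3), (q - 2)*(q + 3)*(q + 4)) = q + 3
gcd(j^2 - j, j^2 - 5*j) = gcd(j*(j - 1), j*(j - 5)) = j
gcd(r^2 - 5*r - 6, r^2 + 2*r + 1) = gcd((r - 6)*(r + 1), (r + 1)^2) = r + 1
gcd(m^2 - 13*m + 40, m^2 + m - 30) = m - 5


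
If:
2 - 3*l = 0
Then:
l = 2/3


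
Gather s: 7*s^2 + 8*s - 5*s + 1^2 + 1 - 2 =7*s^2 + 3*s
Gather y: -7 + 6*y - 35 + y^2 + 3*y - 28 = y^2 + 9*y - 70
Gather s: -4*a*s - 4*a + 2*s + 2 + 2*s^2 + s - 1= -4*a + 2*s^2 + s*(3 - 4*a) + 1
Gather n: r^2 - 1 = r^2 - 1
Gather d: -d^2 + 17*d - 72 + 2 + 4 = -d^2 + 17*d - 66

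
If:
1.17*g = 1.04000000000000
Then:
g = 0.89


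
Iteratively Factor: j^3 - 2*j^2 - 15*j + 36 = (j - 3)*(j^2 + j - 12) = (j - 3)*(j + 4)*(j - 3)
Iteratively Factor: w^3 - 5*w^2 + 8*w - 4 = (w - 1)*(w^2 - 4*w + 4) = (w - 2)*(w - 1)*(w - 2)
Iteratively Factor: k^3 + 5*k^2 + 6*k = (k + 2)*(k^2 + 3*k) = (k + 2)*(k + 3)*(k)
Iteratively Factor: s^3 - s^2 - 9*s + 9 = (s - 3)*(s^2 + 2*s - 3) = (s - 3)*(s - 1)*(s + 3)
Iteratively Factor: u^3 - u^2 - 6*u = (u)*(u^2 - u - 6) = u*(u + 2)*(u - 3)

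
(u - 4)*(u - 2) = u^2 - 6*u + 8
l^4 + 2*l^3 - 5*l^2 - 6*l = l*(l - 2)*(l + 1)*(l + 3)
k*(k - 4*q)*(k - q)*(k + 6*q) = k^4 + k^3*q - 26*k^2*q^2 + 24*k*q^3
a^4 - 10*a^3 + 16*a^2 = a^2*(a - 8)*(a - 2)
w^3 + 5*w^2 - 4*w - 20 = (w - 2)*(w + 2)*(w + 5)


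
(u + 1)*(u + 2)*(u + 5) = u^3 + 8*u^2 + 17*u + 10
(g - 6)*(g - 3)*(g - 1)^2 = g^4 - 11*g^3 + 37*g^2 - 45*g + 18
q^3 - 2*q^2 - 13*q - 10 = (q - 5)*(q + 1)*(q + 2)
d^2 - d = d*(d - 1)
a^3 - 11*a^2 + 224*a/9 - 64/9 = (a - 8)*(a - 8/3)*(a - 1/3)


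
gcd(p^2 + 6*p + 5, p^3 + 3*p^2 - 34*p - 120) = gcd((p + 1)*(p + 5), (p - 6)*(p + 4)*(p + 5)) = p + 5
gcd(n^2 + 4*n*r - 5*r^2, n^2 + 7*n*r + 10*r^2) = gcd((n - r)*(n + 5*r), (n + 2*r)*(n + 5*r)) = n + 5*r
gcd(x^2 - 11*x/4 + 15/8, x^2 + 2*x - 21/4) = x - 3/2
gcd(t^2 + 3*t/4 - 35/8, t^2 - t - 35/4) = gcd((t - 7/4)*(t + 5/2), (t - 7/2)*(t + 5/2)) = t + 5/2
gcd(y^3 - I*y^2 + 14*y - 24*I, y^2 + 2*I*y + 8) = y^2 + 2*I*y + 8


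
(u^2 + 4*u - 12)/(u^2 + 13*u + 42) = (u - 2)/(u + 7)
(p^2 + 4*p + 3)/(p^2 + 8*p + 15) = (p + 1)/(p + 5)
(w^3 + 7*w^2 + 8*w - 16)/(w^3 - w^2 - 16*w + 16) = (w + 4)/(w - 4)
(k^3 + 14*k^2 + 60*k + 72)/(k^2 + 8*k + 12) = k + 6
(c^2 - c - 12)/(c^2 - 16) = (c + 3)/(c + 4)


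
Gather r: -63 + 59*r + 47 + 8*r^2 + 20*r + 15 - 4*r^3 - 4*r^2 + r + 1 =-4*r^3 + 4*r^2 + 80*r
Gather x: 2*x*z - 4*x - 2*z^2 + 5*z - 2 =x*(2*z - 4) - 2*z^2 + 5*z - 2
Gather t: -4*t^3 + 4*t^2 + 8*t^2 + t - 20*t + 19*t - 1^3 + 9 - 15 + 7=-4*t^3 + 12*t^2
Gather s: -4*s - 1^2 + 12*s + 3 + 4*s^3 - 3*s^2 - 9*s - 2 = 4*s^3 - 3*s^2 - s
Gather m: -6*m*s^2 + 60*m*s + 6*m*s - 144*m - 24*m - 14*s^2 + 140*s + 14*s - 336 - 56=m*(-6*s^2 + 66*s - 168) - 14*s^2 + 154*s - 392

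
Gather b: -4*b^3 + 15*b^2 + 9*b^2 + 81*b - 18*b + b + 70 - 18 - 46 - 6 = -4*b^3 + 24*b^2 + 64*b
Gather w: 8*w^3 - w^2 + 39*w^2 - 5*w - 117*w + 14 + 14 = 8*w^3 + 38*w^2 - 122*w + 28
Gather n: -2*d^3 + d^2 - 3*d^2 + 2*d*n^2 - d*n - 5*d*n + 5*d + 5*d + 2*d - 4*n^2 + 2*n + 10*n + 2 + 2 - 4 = -2*d^3 - 2*d^2 + 12*d + n^2*(2*d - 4) + n*(12 - 6*d)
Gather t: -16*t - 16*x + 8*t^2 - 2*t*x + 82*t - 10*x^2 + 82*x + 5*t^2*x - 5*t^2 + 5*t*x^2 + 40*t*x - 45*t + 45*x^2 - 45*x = t^2*(5*x + 3) + t*(5*x^2 + 38*x + 21) + 35*x^2 + 21*x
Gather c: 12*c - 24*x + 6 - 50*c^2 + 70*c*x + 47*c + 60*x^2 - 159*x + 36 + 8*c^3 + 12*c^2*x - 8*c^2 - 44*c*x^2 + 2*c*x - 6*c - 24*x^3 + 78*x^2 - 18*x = 8*c^3 + c^2*(12*x - 58) + c*(-44*x^2 + 72*x + 53) - 24*x^3 + 138*x^2 - 201*x + 42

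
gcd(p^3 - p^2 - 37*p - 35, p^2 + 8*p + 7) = p + 1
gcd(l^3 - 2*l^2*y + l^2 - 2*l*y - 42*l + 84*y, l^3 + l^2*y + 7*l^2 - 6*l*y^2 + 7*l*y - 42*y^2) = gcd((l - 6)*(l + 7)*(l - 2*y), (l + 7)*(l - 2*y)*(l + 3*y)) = -l^2 + 2*l*y - 7*l + 14*y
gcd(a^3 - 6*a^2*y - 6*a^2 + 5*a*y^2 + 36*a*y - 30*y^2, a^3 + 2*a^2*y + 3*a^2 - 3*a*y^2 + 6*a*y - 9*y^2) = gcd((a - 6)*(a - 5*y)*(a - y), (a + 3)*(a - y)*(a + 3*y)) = -a + y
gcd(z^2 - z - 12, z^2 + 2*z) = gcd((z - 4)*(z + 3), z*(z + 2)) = 1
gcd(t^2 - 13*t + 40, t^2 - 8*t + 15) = t - 5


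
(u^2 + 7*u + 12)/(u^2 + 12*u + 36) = (u^2 + 7*u + 12)/(u^2 + 12*u + 36)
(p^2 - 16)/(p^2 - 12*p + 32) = (p + 4)/(p - 8)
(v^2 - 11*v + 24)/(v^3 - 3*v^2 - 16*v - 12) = (-v^2 + 11*v - 24)/(-v^3 + 3*v^2 + 16*v + 12)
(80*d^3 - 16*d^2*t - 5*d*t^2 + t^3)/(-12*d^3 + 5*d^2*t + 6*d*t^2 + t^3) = (20*d^2 - 9*d*t + t^2)/(-3*d^2 + 2*d*t + t^2)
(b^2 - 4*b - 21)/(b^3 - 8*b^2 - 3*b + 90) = (b - 7)/(b^2 - 11*b + 30)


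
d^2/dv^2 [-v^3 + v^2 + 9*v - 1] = 2 - 6*v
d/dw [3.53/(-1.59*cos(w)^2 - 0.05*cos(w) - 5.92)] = -(11.2254*cos(w) + 0.1765)*sin(w)/(1.59*cos(w)^2 + 0.05*cos(w) + 5.92)^2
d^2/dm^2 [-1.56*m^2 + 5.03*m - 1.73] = -3.12000000000000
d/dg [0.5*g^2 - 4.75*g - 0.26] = 1.0*g - 4.75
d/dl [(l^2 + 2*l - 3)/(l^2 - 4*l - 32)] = 2*(-3*l^2 - 29*l - 38)/(l^4 - 8*l^3 - 48*l^2 + 256*l + 1024)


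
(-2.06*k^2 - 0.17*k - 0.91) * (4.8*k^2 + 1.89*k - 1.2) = -9.888*k^4 - 4.7094*k^3 - 2.2173*k^2 - 1.5159*k + 1.092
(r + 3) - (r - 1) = 4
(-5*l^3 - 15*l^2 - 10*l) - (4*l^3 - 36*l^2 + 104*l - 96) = -9*l^3 + 21*l^2 - 114*l + 96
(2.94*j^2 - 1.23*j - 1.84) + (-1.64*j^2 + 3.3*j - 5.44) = 1.3*j^2 + 2.07*j - 7.28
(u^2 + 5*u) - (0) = u^2 + 5*u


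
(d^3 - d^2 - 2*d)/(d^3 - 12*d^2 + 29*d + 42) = d*(d - 2)/(d^2 - 13*d + 42)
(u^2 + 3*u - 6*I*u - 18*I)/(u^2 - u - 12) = (u - 6*I)/(u - 4)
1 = 1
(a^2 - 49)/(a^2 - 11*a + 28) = (a + 7)/(a - 4)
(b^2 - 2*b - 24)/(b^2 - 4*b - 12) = (b + 4)/(b + 2)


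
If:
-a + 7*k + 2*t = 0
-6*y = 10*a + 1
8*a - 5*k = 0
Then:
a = -3*y/5 - 1/10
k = -24*y/25 - 4/25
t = 153*y/50 + 51/100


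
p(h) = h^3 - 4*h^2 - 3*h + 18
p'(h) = 3*h^2 - 8*h - 3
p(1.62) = 6.89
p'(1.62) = -8.09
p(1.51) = 7.79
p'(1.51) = -8.24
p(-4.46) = -136.90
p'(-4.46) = 92.35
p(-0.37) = 18.51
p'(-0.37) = 0.37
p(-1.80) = 4.61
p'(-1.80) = 21.12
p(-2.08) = -2.06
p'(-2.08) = 26.62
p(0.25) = 17.02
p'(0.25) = -4.81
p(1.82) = 5.32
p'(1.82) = -7.62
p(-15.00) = -4212.00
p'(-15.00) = 792.00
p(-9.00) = -1008.00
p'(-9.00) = 312.00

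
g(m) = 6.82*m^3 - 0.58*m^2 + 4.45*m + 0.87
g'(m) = 20.46*m^2 - 1.16*m + 4.45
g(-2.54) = -125.93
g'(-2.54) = 139.40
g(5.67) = 1250.63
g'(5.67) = 655.64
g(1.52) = 30.24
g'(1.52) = 49.96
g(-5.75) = -1340.44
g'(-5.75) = 687.58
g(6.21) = 1639.41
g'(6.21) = 786.27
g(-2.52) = -123.17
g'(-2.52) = 137.30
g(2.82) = 161.75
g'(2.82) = 163.88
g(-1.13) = -14.74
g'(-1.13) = 31.89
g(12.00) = 11755.71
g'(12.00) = 2936.77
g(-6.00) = -1519.83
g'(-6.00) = 747.97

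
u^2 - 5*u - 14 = (u - 7)*(u + 2)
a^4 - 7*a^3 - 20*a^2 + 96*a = a*(a - 8)*(a - 3)*(a + 4)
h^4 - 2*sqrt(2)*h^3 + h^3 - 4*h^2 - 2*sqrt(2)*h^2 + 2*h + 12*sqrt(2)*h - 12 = (h - 2)*(h + 3)*(h - sqrt(2))^2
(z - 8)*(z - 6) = z^2 - 14*z + 48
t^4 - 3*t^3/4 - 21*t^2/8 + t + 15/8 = (t - 3/2)*(t - 5/4)*(t + 1)^2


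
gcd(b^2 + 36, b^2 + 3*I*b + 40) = 1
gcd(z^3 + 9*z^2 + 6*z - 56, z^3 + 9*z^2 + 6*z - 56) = z^3 + 9*z^2 + 6*z - 56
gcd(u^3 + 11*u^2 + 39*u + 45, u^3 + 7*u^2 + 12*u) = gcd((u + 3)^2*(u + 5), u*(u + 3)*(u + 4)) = u + 3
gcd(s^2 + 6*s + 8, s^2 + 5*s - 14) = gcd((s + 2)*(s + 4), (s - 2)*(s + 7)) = 1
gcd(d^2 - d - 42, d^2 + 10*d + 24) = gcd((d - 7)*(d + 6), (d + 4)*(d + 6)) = d + 6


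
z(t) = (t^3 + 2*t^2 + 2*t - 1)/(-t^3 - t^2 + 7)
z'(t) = (3*t^2 + 2*t)*(t^3 + 2*t^2 + 2*t - 1)/(-t^3 - t^2 + 7)^2 + (3*t^2 + 4*t + 2)/(-t^3 - t^2 + 7)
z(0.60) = 0.18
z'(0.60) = 0.92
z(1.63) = 963.70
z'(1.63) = 877477.60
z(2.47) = -2.20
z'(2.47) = 1.48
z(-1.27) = -0.32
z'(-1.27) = 0.14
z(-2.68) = -0.59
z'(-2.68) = 0.17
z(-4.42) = -0.77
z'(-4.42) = 0.06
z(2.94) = -1.76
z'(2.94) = 0.60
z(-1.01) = -0.29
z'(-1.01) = 0.10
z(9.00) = -1.13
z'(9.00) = 0.02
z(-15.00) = -0.94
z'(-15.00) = 0.00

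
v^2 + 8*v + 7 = (v + 1)*(v + 7)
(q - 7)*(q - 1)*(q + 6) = q^3 - 2*q^2 - 41*q + 42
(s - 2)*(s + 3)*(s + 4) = s^3 + 5*s^2 - 2*s - 24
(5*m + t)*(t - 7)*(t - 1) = 5*m*t^2 - 40*m*t + 35*m + t^3 - 8*t^2 + 7*t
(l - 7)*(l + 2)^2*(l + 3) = l^4 - 33*l^2 - 100*l - 84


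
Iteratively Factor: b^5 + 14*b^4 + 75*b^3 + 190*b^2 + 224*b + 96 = (b + 4)*(b^4 + 10*b^3 + 35*b^2 + 50*b + 24) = (b + 3)*(b + 4)*(b^3 + 7*b^2 + 14*b + 8) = (b + 1)*(b + 3)*(b + 4)*(b^2 + 6*b + 8) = (b + 1)*(b + 3)*(b + 4)^2*(b + 2)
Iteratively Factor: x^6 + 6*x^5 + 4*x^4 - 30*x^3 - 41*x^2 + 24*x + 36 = (x + 3)*(x^5 + 3*x^4 - 5*x^3 - 15*x^2 + 4*x + 12) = (x + 1)*(x + 3)*(x^4 + 2*x^3 - 7*x^2 - 8*x + 12) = (x + 1)*(x + 3)^2*(x^3 - x^2 - 4*x + 4) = (x - 2)*(x + 1)*(x + 3)^2*(x^2 + x - 2) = (x - 2)*(x - 1)*(x + 1)*(x + 3)^2*(x + 2)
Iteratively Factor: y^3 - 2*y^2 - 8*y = (y - 4)*(y^2 + 2*y) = (y - 4)*(y + 2)*(y)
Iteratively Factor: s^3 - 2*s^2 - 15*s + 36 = (s + 4)*(s^2 - 6*s + 9) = (s - 3)*(s + 4)*(s - 3)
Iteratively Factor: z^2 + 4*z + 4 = (z + 2)*(z + 2)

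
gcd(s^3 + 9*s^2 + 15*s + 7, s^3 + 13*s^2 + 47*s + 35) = s^2 + 8*s + 7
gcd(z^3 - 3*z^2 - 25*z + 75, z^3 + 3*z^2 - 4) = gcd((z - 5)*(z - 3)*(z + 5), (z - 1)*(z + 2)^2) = 1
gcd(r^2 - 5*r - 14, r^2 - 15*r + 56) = r - 7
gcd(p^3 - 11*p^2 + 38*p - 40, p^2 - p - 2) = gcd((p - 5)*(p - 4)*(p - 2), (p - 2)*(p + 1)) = p - 2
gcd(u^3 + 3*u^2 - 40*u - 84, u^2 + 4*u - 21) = u + 7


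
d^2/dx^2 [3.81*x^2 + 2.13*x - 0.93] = 7.62000000000000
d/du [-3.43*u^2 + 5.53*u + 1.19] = 5.53 - 6.86*u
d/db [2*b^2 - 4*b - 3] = 4*b - 4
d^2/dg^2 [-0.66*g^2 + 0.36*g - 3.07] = -1.32000000000000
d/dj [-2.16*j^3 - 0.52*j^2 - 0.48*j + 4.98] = -6.48*j^2 - 1.04*j - 0.48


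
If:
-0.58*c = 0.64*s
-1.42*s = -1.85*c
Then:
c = 0.00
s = 0.00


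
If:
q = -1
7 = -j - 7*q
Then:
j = 0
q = -1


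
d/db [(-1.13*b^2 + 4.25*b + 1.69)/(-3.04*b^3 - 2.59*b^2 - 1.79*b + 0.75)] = (-3.4352*b^4 + 25.84*b^3 + 28.443*b^2 + 7.0592*b + 6.2126)/(9.2416*b^6 + 15.7472*b^5 + 17.5913*b^4 + 4.7122*b^3 - 0.6809*b^2 - 2.685*b + 0.5625)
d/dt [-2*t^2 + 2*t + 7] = 2 - 4*t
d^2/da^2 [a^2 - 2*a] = 2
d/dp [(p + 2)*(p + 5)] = 2*p + 7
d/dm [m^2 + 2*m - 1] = 2*m + 2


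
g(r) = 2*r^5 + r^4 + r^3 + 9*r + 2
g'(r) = 10*r^4 + 4*r^3 + 3*r^2 + 9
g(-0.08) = 1.28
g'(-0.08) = 9.02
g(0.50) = 6.75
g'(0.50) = 10.88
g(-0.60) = -3.64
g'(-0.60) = 10.51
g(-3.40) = -842.98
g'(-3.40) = 1222.80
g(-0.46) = -2.23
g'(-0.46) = 9.69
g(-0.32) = -0.91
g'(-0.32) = 9.28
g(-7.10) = -33963.23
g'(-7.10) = 24140.27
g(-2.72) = -285.63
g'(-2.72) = 498.06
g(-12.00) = -478762.00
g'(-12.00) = 200889.00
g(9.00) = 125471.00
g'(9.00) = 68778.00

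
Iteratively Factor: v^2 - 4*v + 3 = (v - 1)*(v - 3)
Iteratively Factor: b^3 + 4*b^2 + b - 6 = (b + 2)*(b^2 + 2*b - 3) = (b + 2)*(b + 3)*(b - 1)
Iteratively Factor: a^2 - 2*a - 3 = (a + 1)*(a - 3)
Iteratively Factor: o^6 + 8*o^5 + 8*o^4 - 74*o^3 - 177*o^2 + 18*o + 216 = (o + 4)*(o^5 + 4*o^4 - 8*o^3 - 42*o^2 - 9*o + 54) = (o - 3)*(o + 4)*(o^4 + 7*o^3 + 13*o^2 - 3*o - 18) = (o - 3)*(o + 3)*(o + 4)*(o^3 + 4*o^2 + o - 6) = (o - 3)*(o - 1)*(o + 3)*(o + 4)*(o^2 + 5*o + 6) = (o - 3)*(o - 1)*(o + 3)^2*(o + 4)*(o + 2)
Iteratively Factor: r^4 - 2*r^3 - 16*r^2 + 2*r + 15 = (r - 1)*(r^3 - r^2 - 17*r - 15) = (r - 5)*(r - 1)*(r^2 + 4*r + 3) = (r - 5)*(r - 1)*(r + 3)*(r + 1)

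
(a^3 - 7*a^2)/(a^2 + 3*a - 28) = a^2*(a - 7)/(a^2 + 3*a - 28)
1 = 1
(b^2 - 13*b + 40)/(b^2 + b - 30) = (b - 8)/(b + 6)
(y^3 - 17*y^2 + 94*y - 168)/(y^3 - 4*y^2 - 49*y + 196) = (y - 6)/(y + 7)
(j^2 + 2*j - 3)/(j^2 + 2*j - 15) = (j^2 + 2*j - 3)/(j^2 + 2*j - 15)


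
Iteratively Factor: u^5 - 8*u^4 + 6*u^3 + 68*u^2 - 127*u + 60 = (u - 4)*(u^4 - 4*u^3 - 10*u^2 + 28*u - 15) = (u - 5)*(u - 4)*(u^3 + u^2 - 5*u + 3) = (u - 5)*(u - 4)*(u + 3)*(u^2 - 2*u + 1) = (u - 5)*(u - 4)*(u - 1)*(u + 3)*(u - 1)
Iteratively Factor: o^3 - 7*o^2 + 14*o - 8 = (o - 2)*(o^2 - 5*o + 4) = (o - 2)*(o - 1)*(o - 4)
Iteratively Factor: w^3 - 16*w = (w - 4)*(w^2 + 4*w) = w*(w - 4)*(w + 4)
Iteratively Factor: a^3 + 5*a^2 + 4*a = (a)*(a^2 + 5*a + 4) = a*(a + 4)*(a + 1)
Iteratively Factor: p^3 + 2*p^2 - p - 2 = (p + 2)*(p^2 - 1) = (p - 1)*(p + 2)*(p + 1)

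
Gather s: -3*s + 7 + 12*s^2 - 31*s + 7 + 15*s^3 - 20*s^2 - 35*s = 15*s^3 - 8*s^2 - 69*s + 14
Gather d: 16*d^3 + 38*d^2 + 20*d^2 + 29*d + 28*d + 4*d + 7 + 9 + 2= 16*d^3 + 58*d^2 + 61*d + 18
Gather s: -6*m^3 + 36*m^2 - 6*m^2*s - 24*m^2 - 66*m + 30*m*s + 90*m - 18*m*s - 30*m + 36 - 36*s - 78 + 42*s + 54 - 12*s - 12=-6*m^3 + 12*m^2 - 6*m + s*(-6*m^2 + 12*m - 6)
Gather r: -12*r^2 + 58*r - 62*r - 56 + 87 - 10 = -12*r^2 - 4*r + 21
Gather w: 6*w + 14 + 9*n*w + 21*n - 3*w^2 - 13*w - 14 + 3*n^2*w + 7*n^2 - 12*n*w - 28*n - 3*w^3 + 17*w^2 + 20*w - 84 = 7*n^2 - 7*n - 3*w^3 + 14*w^2 + w*(3*n^2 - 3*n + 13) - 84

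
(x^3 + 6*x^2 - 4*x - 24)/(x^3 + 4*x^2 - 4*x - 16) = (x + 6)/(x + 4)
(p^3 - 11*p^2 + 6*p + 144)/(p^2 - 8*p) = p - 3 - 18/p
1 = 1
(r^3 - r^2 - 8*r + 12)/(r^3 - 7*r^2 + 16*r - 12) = (r + 3)/(r - 3)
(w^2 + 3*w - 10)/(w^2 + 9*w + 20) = (w - 2)/(w + 4)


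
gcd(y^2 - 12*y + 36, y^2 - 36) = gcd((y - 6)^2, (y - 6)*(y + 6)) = y - 6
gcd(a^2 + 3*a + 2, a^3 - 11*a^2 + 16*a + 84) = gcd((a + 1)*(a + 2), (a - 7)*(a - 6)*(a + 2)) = a + 2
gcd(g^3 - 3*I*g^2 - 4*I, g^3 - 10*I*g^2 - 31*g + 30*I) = g - 2*I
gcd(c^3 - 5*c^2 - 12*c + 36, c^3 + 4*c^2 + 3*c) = c + 3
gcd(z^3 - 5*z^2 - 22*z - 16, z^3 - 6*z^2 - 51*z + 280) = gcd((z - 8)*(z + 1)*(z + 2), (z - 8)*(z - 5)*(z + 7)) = z - 8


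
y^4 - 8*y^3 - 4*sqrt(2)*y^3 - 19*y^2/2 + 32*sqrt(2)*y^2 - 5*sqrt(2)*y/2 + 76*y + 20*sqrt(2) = (y - 8)*(y - 5*sqrt(2))*(sqrt(2)*y/2 + 1/2)*(sqrt(2)*y + 1)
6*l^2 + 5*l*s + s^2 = (2*l + s)*(3*l + s)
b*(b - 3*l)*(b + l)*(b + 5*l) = b^4 + 3*b^3*l - 13*b^2*l^2 - 15*b*l^3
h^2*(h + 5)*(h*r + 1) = h^4*r + 5*h^3*r + h^3 + 5*h^2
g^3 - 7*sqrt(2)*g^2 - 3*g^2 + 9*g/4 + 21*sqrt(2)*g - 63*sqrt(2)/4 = (g - 3/2)^2*(g - 7*sqrt(2))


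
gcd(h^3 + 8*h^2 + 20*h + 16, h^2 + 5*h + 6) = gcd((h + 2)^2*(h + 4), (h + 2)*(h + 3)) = h + 2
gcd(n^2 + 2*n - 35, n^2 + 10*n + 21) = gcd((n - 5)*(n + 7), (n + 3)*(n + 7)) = n + 7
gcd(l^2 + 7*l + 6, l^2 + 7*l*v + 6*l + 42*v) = l + 6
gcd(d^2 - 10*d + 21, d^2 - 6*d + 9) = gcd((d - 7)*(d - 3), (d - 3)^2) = d - 3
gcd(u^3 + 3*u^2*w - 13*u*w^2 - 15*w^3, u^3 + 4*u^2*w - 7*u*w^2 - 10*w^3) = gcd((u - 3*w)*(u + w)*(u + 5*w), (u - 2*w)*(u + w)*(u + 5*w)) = u^2 + 6*u*w + 5*w^2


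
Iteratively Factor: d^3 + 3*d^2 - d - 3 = (d - 1)*(d^2 + 4*d + 3) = (d - 1)*(d + 1)*(d + 3)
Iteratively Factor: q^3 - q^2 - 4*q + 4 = (q - 2)*(q^2 + q - 2) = (q - 2)*(q - 1)*(q + 2)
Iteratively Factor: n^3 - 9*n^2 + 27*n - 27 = (n - 3)*(n^2 - 6*n + 9) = (n - 3)^2*(n - 3)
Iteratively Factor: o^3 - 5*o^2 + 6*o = (o)*(o^2 - 5*o + 6) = o*(o - 3)*(o - 2)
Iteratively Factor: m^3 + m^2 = (m)*(m^2 + m) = m^2*(m + 1)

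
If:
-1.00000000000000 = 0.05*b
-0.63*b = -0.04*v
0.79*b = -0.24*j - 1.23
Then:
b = -20.00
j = 60.71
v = -315.00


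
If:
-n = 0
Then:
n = 0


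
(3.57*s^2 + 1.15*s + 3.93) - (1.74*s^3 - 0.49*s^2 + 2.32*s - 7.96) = -1.74*s^3 + 4.06*s^2 - 1.17*s + 11.89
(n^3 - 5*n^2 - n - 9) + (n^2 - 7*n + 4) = n^3 - 4*n^2 - 8*n - 5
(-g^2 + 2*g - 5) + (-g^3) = -g^3 - g^2 + 2*g - 5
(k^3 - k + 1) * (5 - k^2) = -k^5 + 6*k^3 - k^2 - 5*k + 5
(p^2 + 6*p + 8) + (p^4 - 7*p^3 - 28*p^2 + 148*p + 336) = p^4 - 7*p^3 - 27*p^2 + 154*p + 344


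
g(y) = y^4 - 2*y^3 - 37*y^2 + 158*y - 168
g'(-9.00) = -2578.00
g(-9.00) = 3432.00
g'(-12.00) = -6730.00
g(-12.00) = 16800.00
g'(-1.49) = 241.71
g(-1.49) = -474.02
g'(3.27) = -8.27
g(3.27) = -2.57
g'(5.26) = 184.88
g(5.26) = 113.81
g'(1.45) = 50.28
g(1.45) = -18.37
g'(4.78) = 104.05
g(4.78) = 45.47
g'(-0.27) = 177.46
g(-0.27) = -213.31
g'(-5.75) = -375.31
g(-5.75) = -826.46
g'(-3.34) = 189.19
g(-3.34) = -909.51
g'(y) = 4*y^3 - 6*y^2 - 74*y + 158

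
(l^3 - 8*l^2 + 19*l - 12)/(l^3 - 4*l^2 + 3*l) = (l - 4)/l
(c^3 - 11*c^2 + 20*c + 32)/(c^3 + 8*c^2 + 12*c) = (c^3 - 11*c^2 + 20*c + 32)/(c*(c^2 + 8*c + 12))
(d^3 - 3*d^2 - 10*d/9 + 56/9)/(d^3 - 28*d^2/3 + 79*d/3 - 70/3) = (d + 4/3)/(d - 5)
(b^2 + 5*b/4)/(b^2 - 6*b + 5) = b*(4*b + 5)/(4*(b^2 - 6*b + 5))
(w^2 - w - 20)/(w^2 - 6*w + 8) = (w^2 - w - 20)/(w^2 - 6*w + 8)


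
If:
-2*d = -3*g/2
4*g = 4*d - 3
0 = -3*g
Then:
No Solution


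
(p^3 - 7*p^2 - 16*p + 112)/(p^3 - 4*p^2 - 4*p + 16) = (p^2 - 3*p - 28)/(p^2 - 4)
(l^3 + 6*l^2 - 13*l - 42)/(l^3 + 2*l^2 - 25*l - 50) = (l^2 + 4*l - 21)/(l^2 - 25)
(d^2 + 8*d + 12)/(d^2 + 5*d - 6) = (d + 2)/(d - 1)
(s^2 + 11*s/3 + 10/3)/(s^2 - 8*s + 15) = (3*s^2 + 11*s + 10)/(3*(s^2 - 8*s + 15))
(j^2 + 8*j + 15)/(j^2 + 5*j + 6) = (j + 5)/(j + 2)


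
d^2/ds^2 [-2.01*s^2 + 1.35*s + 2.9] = -4.02000000000000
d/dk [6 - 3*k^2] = -6*k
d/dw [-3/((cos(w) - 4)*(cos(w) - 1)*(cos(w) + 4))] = 3*(3*sin(w)^2 + 2*cos(w) + 13)*sin(w)/((cos(w) - 4)^2*(cos(w) - 1)^2*(cos(w) + 4)^2)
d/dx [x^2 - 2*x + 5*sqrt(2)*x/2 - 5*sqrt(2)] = 2*x - 2 + 5*sqrt(2)/2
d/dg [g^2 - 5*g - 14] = 2*g - 5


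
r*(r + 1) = r^2 + r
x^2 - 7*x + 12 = (x - 4)*(x - 3)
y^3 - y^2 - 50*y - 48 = (y - 8)*(y + 1)*(y + 6)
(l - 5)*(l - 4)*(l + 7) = l^3 - 2*l^2 - 43*l + 140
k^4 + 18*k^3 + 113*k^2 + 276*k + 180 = (k + 1)*(k + 5)*(k + 6)^2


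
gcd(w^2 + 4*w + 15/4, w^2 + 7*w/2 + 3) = w + 3/2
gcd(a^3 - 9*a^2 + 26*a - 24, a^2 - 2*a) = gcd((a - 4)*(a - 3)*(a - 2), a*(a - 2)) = a - 2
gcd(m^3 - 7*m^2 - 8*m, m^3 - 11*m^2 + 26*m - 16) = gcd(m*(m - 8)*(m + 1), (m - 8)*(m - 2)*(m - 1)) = m - 8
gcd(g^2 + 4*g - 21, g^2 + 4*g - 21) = g^2 + 4*g - 21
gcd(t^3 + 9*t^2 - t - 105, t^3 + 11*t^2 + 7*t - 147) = t^2 + 4*t - 21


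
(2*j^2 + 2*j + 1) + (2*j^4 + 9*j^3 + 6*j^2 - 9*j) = 2*j^4 + 9*j^3 + 8*j^2 - 7*j + 1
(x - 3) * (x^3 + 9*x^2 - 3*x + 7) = x^4 + 6*x^3 - 30*x^2 + 16*x - 21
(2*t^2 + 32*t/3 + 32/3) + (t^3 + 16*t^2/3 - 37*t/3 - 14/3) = t^3 + 22*t^2/3 - 5*t/3 + 6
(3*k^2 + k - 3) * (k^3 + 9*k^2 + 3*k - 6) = 3*k^5 + 28*k^4 + 15*k^3 - 42*k^2 - 15*k + 18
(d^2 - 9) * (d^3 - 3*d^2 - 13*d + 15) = d^5 - 3*d^4 - 22*d^3 + 42*d^2 + 117*d - 135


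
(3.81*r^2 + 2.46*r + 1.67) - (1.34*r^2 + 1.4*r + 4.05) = 2.47*r^2 + 1.06*r - 2.38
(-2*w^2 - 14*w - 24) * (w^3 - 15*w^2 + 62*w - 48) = -2*w^5 + 16*w^4 + 62*w^3 - 412*w^2 - 816*w + 1152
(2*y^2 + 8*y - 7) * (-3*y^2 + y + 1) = -6*y^4 - 22*y^3 + 31*y^2 + y - 7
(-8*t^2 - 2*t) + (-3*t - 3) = -8*t^2 - 5*t - 3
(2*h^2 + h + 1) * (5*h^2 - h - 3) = 10*h^4 + 3*h^3 - 2*h^2 - 4*h - 3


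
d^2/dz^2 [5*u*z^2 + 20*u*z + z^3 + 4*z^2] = 10*u + 6*z + 8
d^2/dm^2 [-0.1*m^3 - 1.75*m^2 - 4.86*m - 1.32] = -0.6*m - 3.5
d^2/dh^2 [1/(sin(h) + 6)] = (6*sin(h) + cos(h)^2 + 1)/(sin(h) + 6)^3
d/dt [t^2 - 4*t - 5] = 2*t - 4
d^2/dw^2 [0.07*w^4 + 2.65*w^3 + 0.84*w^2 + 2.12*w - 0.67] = 0.84*w^2 + 15.9*w + 1.68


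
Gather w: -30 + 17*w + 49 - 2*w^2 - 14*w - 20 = -2*w^2 + 3*w - 1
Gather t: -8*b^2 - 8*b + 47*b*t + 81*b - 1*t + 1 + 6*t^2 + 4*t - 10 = -8*b^2 + 73*b + 6*t^2 + t*(47*b + 3) - 9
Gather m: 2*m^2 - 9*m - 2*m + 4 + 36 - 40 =2*m^2 - 11*m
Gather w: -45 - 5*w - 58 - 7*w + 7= -12*w - 96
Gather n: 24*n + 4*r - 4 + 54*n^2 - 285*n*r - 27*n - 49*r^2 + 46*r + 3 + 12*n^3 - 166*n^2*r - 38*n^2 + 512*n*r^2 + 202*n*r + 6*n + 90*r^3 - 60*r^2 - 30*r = 12*n^3 + n^2*(16 - 166*r) + n*(512*r^2 - 83*r + 3) + 90*r^3 - 109*r^2 + 20*r - 1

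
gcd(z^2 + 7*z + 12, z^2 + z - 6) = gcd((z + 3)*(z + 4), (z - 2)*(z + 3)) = z + 3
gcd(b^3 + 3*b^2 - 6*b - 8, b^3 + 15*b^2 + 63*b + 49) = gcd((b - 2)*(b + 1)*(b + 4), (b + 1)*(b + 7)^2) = b + 1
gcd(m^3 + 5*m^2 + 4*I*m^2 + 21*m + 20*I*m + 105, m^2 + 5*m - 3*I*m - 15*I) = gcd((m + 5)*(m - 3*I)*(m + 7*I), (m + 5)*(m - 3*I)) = m^2 + m*(5 - 3*I) - 15*I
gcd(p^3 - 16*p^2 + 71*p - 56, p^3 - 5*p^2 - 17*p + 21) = p^2 - 8*p + 7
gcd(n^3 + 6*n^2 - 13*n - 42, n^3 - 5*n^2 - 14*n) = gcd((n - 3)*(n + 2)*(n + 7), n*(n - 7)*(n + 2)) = n + 2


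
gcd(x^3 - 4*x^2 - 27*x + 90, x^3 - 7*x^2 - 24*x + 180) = x^2 - x - 30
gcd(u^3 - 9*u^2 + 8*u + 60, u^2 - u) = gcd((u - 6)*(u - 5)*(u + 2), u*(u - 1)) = 1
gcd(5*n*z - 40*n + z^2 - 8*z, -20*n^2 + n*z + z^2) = 5*n + z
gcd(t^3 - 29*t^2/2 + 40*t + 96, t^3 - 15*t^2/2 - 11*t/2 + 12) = t^2 - 13*t/2 - 12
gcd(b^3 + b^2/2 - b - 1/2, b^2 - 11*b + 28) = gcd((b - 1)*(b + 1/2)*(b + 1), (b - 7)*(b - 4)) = 1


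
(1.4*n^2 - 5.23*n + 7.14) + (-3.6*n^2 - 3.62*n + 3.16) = -2.2*n^2 - 8.85*n + 10.3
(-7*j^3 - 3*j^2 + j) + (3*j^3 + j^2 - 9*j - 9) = -4*j^3 - 2*j^2 - 8*j - 9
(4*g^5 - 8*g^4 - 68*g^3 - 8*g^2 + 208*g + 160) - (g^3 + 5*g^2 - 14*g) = 4*g^5 - 8*g^4 - 69*g^3 - 13*g^2 + 222*g + 160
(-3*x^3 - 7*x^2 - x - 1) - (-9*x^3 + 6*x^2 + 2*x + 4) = 6*x^3 - 13*x^2 - 3*x - 5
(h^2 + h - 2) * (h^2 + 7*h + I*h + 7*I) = h^4 + 8*h^3 + I*h^3 + 5*h^2 + 8*I*h^2 - 14*h + 5*I*h - 14*I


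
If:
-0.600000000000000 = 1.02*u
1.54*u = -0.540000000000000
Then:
No Solution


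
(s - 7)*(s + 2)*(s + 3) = s^3 - 2*s^2 - 29*s - 42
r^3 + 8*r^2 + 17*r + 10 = (r + 1)*(r + 2)*(r + 5)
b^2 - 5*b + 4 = (b - 4)*(b - 1)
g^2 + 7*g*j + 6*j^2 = (g + j)*(g + 6*j)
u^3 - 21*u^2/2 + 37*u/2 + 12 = (u - 8)*(u - 3)*(u + 1/2)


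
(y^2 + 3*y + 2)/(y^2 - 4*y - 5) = (y + 2)/(y - 5)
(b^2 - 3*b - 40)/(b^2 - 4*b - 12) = (-b^2 + 3*b + 40)/(-b^2 + 4*b + 12)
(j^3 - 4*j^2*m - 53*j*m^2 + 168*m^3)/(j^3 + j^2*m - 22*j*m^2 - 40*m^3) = (j^3 - 4*j^2*m - 53*j*m^2 + 168*m^3)/(j^3 + j^2*m - 22*j*m^2 - 40*m^3)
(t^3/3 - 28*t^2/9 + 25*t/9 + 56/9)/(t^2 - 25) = (3*t^3 - 28*t^2 + 25*t + 56)/(9*(t^2 - 25))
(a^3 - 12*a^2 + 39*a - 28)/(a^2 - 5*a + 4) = a - 7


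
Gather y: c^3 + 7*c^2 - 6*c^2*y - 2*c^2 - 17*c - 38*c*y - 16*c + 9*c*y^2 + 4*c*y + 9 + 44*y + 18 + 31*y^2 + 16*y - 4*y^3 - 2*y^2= c^3 + 5*c^2 - 33*c - 4*y^3 + y^2*(9*c + 29) + y*(-6*c^2 - 34*c + 60) + 27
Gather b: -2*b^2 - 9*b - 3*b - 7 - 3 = -2*b^2 - 12*b - 10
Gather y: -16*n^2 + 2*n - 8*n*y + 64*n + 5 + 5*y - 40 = -16*n^2 + 66*n + y*(5 - 8*n) - 35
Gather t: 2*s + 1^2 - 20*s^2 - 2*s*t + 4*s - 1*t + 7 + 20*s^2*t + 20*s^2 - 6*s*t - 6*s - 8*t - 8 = t*(20*s^2 - 8*s - 9)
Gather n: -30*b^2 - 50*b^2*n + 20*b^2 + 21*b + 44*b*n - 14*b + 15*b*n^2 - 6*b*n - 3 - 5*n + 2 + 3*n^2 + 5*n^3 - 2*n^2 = -10*b^2 + 7*b + 5*n^3 + n^2*(15*b + 1) + n*(-50*b^2 + 38*b - 5) - 1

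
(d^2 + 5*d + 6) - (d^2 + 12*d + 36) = -7*d - 30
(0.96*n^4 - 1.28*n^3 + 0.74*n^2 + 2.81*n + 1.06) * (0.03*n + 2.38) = 0.0288*n^5 + 2.2464*n^4 - 3.0242*n^3 + 1.8455*n^2 + 6.7196*n + 2.5228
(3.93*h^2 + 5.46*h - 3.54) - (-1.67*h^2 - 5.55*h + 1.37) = 5.6*h^2 + 11.01*h - 4.91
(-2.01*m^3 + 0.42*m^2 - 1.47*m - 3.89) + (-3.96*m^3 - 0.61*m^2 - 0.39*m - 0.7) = -5.97*m^3 - 0.19*m^2 - 1.86*m - 4.59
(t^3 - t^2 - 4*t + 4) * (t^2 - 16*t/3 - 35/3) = t^5 - 19*t^4/3 - 31*t^3/3 + 37*t^2 + 76*t/3 - 140/3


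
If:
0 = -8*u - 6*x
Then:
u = -3*x/4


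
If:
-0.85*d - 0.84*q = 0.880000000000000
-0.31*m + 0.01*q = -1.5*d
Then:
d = -0.988235294117647*q - 1.03529411764706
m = -4.74952561669829*q - 5.00948766603416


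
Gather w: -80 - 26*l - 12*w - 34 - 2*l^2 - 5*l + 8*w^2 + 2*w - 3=-2*l^2 - 31*l + 8*w^2 - 10*w - 117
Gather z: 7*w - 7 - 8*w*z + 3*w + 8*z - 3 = 10*w + z*(8 - 8*w) - 10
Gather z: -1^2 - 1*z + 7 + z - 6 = 0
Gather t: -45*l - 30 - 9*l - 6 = -54*l - 36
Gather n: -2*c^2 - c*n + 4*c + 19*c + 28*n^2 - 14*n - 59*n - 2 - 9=-2*c^2 + 23*c + 28*n^2 + n*(-c - 73) - 11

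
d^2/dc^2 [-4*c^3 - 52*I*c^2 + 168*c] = -24*c - 104*I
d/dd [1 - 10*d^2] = -20*d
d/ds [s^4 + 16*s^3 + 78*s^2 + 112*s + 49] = 4*s^3 + 48*s^2 + 156*s + 112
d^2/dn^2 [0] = 0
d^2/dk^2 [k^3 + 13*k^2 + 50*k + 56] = 6*k + 26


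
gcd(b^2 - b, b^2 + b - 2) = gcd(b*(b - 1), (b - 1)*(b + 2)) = b - 1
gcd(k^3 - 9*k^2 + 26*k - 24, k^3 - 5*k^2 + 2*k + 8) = k^2 - 6*k + 8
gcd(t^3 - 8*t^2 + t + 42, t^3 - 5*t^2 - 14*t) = t^2 - 5*t - 14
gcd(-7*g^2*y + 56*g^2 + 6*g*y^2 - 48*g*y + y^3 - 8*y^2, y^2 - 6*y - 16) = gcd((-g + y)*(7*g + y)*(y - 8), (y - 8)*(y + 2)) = y - 8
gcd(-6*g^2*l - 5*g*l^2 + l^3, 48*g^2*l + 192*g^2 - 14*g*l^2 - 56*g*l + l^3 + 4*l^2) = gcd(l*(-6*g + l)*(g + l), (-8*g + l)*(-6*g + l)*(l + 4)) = 6*g - l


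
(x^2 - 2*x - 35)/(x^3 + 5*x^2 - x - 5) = (x - 7)/(x^2 - 1)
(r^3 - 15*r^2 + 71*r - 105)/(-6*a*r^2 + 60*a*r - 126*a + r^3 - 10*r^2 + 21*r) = (r - 5)/(-6*a + r)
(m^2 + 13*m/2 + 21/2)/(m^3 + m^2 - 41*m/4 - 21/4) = 2*(m + 3)/(2*m^2 - 5*m - 3)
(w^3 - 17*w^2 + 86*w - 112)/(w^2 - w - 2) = (w^2 - 15*w + 56)/(w + 1)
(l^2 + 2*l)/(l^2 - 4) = l/(l - 2)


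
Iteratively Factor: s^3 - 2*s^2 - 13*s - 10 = (s + 1)*(s^2 - 3*s - 10) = (s + 1)*(s + 2)*(s - 5)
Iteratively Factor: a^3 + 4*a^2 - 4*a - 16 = (a + 2)*(a^2 + 2*a - 8) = (a - 2)*(a + 2)*(a + 4)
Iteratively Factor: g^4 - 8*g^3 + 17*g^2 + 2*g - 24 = (g - 2)*(g^3 - 6*g^2 + 5*g + 12) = (g - 4)*(g - 2)*(g^2 - 2*g - 3) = (g - 4)*(g - 2)*(g + 1)*(g - 3)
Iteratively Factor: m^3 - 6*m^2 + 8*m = (m - 4)*(m^2 - 2*m) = (m - 4)*(m - 2)*(m)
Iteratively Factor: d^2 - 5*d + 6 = (d - 2)*(d - 3)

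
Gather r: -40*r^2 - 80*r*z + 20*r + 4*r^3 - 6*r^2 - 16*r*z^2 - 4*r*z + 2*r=4*r^3 - 46*r^2 + r*(-16*z^2 - 84*z + 22)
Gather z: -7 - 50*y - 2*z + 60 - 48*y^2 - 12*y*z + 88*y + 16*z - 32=-48*y^2 + 38*y + z*(14 - 12*y) + 21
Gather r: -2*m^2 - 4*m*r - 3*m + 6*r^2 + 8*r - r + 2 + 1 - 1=-2*m^2 - 3*m + 6*r^2 + r*(7 - 4*m) + 2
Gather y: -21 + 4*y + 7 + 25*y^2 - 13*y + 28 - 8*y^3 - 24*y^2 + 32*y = -8*y^3 + y^2 + 23*y + 14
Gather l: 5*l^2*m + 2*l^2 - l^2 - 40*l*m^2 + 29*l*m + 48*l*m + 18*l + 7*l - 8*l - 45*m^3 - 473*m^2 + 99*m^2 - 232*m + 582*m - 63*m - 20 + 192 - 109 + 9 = l^2*(5*m + 1) + l*(-40*m^2 + 77*m + 17) - 45*m^3 - 374*m^2 + 287*m + 72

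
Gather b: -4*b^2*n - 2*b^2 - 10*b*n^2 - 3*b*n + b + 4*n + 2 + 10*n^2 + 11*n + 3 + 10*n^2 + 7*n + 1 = b^2*(-4*n - 2) + b*(-10*n^2 - 3*n + 1) + 20*n^2 + 22*n + 6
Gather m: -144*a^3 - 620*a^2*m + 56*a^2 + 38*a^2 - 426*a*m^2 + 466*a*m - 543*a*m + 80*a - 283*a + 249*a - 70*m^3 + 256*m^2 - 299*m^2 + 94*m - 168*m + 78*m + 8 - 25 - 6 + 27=-144*a^3 + 94*a^2 + 46*a - 70*m^3 + m^2*(-426*a - 43) + m*(-620*a^2 - 77*a + 4) + 4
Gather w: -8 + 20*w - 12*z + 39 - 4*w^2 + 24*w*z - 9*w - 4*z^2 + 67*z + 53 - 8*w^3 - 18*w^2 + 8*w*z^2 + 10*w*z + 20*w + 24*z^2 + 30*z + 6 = -8*w^3 - 22*w^2 + w*(8*z^2 + 34*z + 31) + 20*z^2 + 85*z + 90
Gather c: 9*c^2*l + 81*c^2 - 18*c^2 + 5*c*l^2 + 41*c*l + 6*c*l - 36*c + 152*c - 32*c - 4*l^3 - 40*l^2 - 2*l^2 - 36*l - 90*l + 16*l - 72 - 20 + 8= c^2*(9*l + 63) + c*(5*l^2 + 47*l + 84) - 4*l^3 - 42*l^2 - 110*l - 84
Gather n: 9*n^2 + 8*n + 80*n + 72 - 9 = 9*n^2 + 88*n + 63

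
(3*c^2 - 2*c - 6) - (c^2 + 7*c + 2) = 2*c^2 - 9*c - 8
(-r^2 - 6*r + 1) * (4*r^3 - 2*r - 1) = -4*r^5 - 24*r^4 + 6*r^3 + 13*r^2 + 4*r - 1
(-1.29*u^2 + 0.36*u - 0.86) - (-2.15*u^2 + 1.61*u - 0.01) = 0.86*u^2 - 1.25*u - 0.85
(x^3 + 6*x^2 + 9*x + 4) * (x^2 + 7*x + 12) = x^5 + 13*x^4 + 63*x^3 + 139*x^2 + 136*x + 48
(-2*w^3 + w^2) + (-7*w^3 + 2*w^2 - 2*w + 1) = -9*w^3 + 3*w^2 - 2*w + 1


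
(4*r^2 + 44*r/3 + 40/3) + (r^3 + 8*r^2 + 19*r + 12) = r^3 + 12*r^2 + 101*r/3 + 76/3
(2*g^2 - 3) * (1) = 2*g^2 - 3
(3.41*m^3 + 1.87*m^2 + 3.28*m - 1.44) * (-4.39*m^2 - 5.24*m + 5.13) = -14.9699*m^5 - 26.0777*m^4 - 6.7047*m^3 - 1.2725*m^2 + 24.372*m - 7.3872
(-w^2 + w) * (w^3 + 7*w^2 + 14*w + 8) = -w^5 - 6*w^4 - 7*w^3 + 6*w^2 + 8*w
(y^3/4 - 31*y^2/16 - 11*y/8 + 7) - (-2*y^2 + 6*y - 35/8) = y^3/4 + y^2/16 - 59*y/8 + 91/8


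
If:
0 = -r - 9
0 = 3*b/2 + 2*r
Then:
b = 12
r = -9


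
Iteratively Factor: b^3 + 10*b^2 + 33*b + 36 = (b + 3)*(b^2 + 7*b + 12) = (b + 3)*(b + 4)*(b + 3)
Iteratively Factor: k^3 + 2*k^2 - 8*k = (k - 2)*(k^2 + 4*k) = k*(k - 2)*(k + 4)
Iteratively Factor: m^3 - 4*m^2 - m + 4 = (m - 1)*(m^2 - 3*m - 4) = (m - 1)*(m + 1)*(m - 4)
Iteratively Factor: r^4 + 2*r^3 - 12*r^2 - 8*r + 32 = (r - 2)*(r^3 + 4*r^2 - 4*r - 16) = (r - 2)*(r + 4)*(r^2 - 4) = (r - 2)^2*(r + 4)*(r + 2)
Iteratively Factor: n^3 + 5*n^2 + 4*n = (n + 4)*(n^2 + n) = (n + 1)*(n + 4)*(n)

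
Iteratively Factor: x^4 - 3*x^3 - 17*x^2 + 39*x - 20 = (x + 4)*(x^3 - 7*x^2 + 11*x - 5) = (x - 1)*(x + 4)*(x^2 - 6*x + 5) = (x - 1)^2*(x + 4)*(x - 5)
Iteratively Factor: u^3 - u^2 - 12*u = (u + 3)*(u^2 - 4*u) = (u - 4)*(u + 3)*(u)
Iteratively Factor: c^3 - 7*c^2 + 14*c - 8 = (c - 4)*(c^2 - 3*c + 2) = (c - 4)*(c - 2)*(c - 1)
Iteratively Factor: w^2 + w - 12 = (w + 4)*(w - 3)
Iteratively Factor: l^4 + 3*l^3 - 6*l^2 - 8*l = (l - 2)*(l^3 + 5*l^2 + 4*l) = l*(l - 2)*(l^2 + 5*l + 4) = l*(l - 2)*(l + 4)*(l + 1)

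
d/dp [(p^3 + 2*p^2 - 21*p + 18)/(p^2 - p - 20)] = (p^4 - 2*p^3 - 41*p^2 - 116*p + 438)/(p^4 - 2*p^3 - 39*p^2 + 40*p + 400)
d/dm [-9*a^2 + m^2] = 2*m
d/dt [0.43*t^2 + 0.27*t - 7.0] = 0.86*t + 0.27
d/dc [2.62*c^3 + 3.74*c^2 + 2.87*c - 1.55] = 7.86*c^2 + 7.48*c + 2.87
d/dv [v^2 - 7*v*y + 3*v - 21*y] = 2*v - 7*y + 3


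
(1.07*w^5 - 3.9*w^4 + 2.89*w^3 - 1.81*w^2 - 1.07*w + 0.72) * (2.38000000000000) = 2.5466*w^5 - 9.282*w^4 + 6.8782*w^3 - 4.3078*w^2 - 2.5466*w + 1.7136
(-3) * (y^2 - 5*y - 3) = -3*y^2 + 15*y + 9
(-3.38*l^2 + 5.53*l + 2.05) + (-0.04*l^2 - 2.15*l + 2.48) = -3.42*l^2 + 3.38*l + 4.53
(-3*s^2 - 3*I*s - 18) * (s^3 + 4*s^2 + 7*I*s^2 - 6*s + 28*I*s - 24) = -3*s^5 - 12*s^4 - 24*I*s^4 + 21*s^3 - 96*I*s^3 + 84*s^2 - 108*I*s^2 + 108*s - 432*I*s + 432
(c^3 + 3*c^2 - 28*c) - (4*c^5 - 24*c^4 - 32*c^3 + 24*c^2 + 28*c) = -4*c^5 + 24*c^4 + 33*c^3 - 21*c^2 - 56*c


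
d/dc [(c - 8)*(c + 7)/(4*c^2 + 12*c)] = (c^2 + 28*c + 42)/(c^2*(c^2 + 6*c + 9))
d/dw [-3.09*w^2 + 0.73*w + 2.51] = 0.73 - 6.18*w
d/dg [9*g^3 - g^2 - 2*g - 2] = 27*g^2 - 2*g - 2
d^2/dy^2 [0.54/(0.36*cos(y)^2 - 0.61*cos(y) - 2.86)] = (0.279936*(1 - cos(y)^2)^2 - 0.948672*cos(y)^3 + 2.564838*cos(y)^2 + 0.21411*cos(y) + 0.14823*cos(3*y) - 1.793772)/(-0.36*cos(y)^2 + 0.61*cos(y) + 2.86)^3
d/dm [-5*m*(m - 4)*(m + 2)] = -15*m^2 + 20*m + 40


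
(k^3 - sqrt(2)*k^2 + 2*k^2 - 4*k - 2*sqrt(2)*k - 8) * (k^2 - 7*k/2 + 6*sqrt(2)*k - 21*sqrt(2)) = k^5 - 3*k^4/2 + 5*sqrt(2)*k^4 - 23*k^3 - 15*sqrt(2)*k^3/2 - 59*sqrt(2)*k^2 + 24*k^2 + 36*sqrt(2)*k + 112*k + 168*sqrt(2)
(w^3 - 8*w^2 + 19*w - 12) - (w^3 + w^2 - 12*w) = -9*w^2 + 31*w - 12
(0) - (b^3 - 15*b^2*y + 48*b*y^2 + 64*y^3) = -b^3 + 15*b^2*y - 48*b*y^2 - 64*y^3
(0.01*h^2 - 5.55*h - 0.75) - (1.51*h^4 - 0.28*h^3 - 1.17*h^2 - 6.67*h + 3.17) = -1.51*h^4 + 0.28*h^3 + 1.18*h^2 + 1.12*h - 3.92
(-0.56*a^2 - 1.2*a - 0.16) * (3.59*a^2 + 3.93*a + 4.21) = -2.0104*a^4 - 6.5088*a^3 - 7.648*a^2 - 5.6808*a - 0.6736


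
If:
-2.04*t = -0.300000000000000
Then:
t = 0.15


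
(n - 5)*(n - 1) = n^2 - 6*n + 5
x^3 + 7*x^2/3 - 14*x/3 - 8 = (x - 2)*(x + 4/3)*(x + 3)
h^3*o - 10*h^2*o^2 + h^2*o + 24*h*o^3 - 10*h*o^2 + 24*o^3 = (h - 6*o)*(h - 4*o)*(h*o + o)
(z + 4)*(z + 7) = z^2 + 11*z + 28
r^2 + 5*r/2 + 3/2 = (r + 1)*(r + 3/2)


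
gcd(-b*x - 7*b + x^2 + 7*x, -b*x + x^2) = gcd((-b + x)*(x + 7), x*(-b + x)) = -b + x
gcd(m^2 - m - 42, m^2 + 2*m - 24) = m + 6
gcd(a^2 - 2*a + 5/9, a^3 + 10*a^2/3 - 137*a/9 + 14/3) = a - 1/3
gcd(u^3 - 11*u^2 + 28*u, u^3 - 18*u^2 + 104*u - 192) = u - 4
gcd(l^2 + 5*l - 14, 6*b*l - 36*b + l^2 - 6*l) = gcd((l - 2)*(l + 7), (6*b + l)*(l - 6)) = 1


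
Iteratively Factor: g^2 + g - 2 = (g - 1)*(g + 2)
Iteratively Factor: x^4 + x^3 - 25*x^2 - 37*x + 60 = (x + 4)*(x^3 - 3*x^2 - 13*x + 15) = (x - 5)*(x + 4)*(x^2 + 2*x - 3) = (x - 5)*(x + 3)*(x + 4)*(x - 1)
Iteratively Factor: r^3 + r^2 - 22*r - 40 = (r + 4)*(r^2 - 3*r - 10) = (r + 2)*(r + 4)*(r - 5)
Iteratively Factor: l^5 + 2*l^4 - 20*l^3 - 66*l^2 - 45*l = (l + 3)*(l^4 - l^3 - 17*l^2 - 15*l) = (l - 5)*(l + 3)*(l^3 + 4*l^2 + 3*l) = l*(l - 5)*(l + 3)*(l^2 + 4*l + 3) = l*(l - 5)*(l + 3)^2*(l + 1)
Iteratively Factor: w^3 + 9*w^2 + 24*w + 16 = (w + 1)*(w^2 + 8*w + 16) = (w + 1)*(w + 4)*(w + 4)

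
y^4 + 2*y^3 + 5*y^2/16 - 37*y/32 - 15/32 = (y - 3/4)*(y + 1/2)*(y + 1)*(y + 5/4)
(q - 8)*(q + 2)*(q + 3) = q^3 - 3*q^2 - 34*q - 48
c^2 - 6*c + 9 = (c - 3)^2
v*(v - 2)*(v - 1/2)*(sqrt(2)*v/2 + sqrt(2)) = sqrt(2)*v^4/2 - sqrt(2)*v^3/4 - 2*sqrt(2)*v^2 + sqrt(2)*v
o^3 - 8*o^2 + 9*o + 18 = (o - 6)*(o - 3)*(o + 1)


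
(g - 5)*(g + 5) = g^2 - 25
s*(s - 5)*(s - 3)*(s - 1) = s^4 - 9*s^3 + 23*s^2 - 15*s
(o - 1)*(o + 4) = o^2 + 3*o - 4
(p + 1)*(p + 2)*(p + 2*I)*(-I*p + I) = -I*p^4 + 2*p^3 - 2*I*p^3 + 4*p^2 + I*p^2 - 2*p + 2*I*p - 4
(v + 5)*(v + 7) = v^2 + 12*v + 35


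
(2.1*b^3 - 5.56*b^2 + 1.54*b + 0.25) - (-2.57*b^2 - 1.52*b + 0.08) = 2.1*b^3 - 2.99*b^2 + 3.06*b + 0.17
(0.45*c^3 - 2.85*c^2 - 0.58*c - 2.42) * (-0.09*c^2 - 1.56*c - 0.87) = -0.0405*c^5 - 0.4455*c^4 + 4.1067*c^3 + 3.6021*c^2 + 4.2798*c + 2.1054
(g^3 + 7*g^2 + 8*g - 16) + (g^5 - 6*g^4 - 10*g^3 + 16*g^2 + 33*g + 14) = g^5 - 6*g^4 - 9*g^3 + 23*g^2 + 41*g - 2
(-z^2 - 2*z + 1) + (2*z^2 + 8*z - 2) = z^2 + 6*z - 1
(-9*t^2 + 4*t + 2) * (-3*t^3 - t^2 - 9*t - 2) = 27*t^5 - 3*t^4 + 71*t^3 - 20*t^2 - 26*t - 4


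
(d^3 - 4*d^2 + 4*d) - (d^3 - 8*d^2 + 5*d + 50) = 4*d^2 - d - 50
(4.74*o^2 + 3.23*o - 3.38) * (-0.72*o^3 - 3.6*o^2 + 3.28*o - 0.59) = -3.4128*o^5 - 19.3896*o^4 + 6.3528*o^3 + 19.9658*o^2 - 12.9921*o + 1.9942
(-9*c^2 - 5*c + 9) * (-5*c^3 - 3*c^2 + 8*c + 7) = 45*c^5 + 52*c^4 - 102*c^3 - 130*c^2 + 37*c + 63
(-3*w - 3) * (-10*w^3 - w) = 30*w^4 + 30*w^3 + 3*w^2 + 3*w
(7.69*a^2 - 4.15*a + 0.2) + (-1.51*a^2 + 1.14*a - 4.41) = 6.18*a^2 - 3.01*a - 4.21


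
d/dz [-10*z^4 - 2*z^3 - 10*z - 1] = -40*z^3 - 6*z^2 - 10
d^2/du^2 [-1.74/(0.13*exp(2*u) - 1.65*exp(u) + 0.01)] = (-1.74*(0.26*exp(u) - 1.65)*(0.52*exp(u) - 3.3)*exp(u) + (0.9048*exp(u) - 2.871)*(0.13*exp(2*u) - 1.65*exp(u) + 0.01))*exp(u)/(0.13*exp(2*u) - 1.65*exp(u) + 0.01)^3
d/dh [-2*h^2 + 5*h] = 5 - 4*h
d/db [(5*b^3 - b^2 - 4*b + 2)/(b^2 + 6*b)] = (5*b^4 + 60*b^3 - 2*b^2 - 4*b - 12)/(b^2*(b^2 + 12*b + 36))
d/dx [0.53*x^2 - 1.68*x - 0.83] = 1.06*x - 1.68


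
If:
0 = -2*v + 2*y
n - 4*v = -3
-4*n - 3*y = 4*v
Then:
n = -21/23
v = 12/23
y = 12/23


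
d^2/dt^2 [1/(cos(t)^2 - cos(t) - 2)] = (4*sin(t)^4 - 11*sin(t)^2 + 7*cos(t)/4 - 3*cos(3*t)/4 + 1)/(sin(t)^2 + cos(t) + 1)^3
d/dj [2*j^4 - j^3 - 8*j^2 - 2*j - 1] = 8*j^3 - 3*j^2 - 16*j - 2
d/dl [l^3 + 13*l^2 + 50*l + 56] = 3*l^2 + 26*l + 50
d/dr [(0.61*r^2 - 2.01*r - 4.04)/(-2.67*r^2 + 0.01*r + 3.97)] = (-5.3606*r^2 - 16.7302*r - 7.9393)/(7.1289*r^4 - 0.0534*r^3 - 21.1997*r^2 + 0.0794*r + 15.7609)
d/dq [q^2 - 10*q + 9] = 2*q - 10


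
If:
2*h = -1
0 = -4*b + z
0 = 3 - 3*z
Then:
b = 1/4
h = -1/2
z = 1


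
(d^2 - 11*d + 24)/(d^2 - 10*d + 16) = (d - 3)/(d - 2)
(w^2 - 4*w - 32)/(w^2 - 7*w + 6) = (w^2 - 4*w - 32)/(w^2 - 7*w + 6)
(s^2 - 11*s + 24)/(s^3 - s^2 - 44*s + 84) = (s^2 - 11*s + 24)/(s^3 - s^2 - 44*s + 84)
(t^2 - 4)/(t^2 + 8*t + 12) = (t - 2)/(t + 6)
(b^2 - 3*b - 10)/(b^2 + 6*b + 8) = (b - 5)/(b + 4)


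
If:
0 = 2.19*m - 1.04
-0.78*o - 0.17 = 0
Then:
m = 0.47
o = -0.22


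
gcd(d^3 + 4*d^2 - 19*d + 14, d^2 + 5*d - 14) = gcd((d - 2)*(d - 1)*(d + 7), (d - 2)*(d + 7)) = d^2 + 5*d - 14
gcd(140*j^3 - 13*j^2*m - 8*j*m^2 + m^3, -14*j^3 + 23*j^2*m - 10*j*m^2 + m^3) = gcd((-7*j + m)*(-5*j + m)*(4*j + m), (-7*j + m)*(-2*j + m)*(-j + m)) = 7*j - m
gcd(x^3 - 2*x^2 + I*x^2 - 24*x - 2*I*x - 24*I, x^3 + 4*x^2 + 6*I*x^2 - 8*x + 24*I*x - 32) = x + 4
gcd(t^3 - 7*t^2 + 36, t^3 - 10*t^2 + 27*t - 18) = t^2 - 9*t + 18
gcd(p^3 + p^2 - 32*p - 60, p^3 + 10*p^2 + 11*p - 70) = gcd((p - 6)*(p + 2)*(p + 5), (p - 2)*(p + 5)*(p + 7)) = p + 5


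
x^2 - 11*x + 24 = (x - 8)*(x - 3)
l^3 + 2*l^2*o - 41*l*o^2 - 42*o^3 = (l - 6*o)*(l + o)*(l + 7*o)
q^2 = q^2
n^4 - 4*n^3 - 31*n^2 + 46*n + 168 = (n - 7)*(n - 3)*(n + 2)*(n + 4)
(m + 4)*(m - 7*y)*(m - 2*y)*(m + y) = m^4 - 8*m^3*y + 4*m^3 + 5*m^2*y^2 - 32*m^2*y + 14*m*y^3 + 20*m*y^2 + 56*y^3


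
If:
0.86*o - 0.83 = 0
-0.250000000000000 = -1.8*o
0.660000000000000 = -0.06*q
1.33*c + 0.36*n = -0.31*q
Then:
No Solution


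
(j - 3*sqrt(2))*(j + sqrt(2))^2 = j^3 - sqrt(2)*j^2 - 10*j - 6*sqrt(2)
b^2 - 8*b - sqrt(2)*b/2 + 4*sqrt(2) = (b - 8)*(b - sqrt(2)/2)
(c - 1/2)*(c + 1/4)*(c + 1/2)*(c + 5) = c^4 + 21*c^3/4 + c^2 - 21*c/16 - 5/16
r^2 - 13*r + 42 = (r - 7)*(r - 6)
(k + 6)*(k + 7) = k^2 + 13*k + 42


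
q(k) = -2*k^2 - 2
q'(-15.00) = 60.00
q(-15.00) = -452.00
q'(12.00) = -48.00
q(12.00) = -290.00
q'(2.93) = -11.72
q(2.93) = -19.17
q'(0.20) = -0.80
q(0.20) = -2.08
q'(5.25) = -21.00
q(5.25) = -57.12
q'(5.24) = -20.96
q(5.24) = -56.92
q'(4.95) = -19.80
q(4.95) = -51.00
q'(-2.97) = 11.88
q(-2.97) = -19.64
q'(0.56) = -2.24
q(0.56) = -2.63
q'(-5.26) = 21.04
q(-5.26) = -57.34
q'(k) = -4*k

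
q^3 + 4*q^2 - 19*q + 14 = (q - 2)*(q - 1)*(q + 7)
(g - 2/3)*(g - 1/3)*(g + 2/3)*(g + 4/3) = g^4 + g^3 - 8*g^2/9 - 4*g/9 + 16/81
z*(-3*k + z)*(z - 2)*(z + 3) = -3*k*z^3 - 3*k*z^2 + 18*k*z + z^4 + z^3 - 6*z^2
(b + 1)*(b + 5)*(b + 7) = b^3 + 13*b^2 + 47*b + 35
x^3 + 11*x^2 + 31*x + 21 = (x + 1)*(x + 3)*(x + 7)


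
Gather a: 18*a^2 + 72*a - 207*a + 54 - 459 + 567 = 18*a^2 - 135*a + 162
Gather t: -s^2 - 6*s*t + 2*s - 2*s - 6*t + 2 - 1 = -s^2 + t*(-6*s - 6) + 1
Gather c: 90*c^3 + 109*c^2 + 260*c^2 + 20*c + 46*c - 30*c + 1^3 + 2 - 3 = 90*c^3 + 369*c^2 + 36*c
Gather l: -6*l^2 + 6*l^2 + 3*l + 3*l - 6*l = 0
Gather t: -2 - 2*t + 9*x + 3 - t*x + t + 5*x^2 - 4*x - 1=t*(-x - 1) + 5*x^2 + 5*x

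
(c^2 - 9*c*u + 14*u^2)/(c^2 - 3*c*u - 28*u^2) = (c - 2*u)/(c + 4*u)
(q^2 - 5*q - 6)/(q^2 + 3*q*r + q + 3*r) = (q - 6)/(q + 3*r)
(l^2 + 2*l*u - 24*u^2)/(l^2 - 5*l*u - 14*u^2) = (-l^2 - 2*l*u + 24*u^2)/(-l^2 + 5*l*u + 14*u^2)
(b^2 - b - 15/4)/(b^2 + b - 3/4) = (2*b - 5)/(2*b - 1)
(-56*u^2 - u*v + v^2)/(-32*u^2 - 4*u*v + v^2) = (7*u + v)/(4*u + v)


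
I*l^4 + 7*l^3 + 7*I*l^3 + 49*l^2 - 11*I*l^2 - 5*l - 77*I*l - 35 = (l + 7)*(l - 5*I)*(l - I)*(I*l + 1)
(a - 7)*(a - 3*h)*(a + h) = a^3 - 2*a^2*h - 7*a^2 - 3*a*h^2 + 14*a*h + 21*h^2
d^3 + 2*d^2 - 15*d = d*(d - 3)*(d + 5)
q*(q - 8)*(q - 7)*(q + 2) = q^4 - 13*q^3 + 26*q^2 + 112*q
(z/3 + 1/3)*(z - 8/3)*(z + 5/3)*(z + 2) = z^4/3 + 2*z^3/3 - 49*z^2/27 - 46*z/9 - 80/27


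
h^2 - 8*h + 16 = (h - 4)^2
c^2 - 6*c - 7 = (c - 7)*(c + 1)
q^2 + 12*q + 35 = (q + 5)*(q + 7)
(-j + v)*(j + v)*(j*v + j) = -j^3*v - j^3 + j*v^3 + j*v^2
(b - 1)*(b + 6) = b^2 + 5*b - 6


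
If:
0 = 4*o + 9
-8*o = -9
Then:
No Solution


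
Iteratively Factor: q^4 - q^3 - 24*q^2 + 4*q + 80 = (q + 2)*(q^3 - 3*q^2 - 18*q + 40) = (q - 2)*(q + 2)*(q^2 - q - 20) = (q - 2)*(q + 2)*(q + 4)*(q - 5)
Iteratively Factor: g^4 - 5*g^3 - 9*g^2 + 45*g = (g - 5)*(g^3 - 9*g) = (g - 5)*(g + 3)*(g^2 - 3*g) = (g - 5)*(g - 3)*(g + 3)*(g)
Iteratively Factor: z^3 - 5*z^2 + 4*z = (z - 4)*(z^2 - z) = (z - 4)*(z - 1)*(z)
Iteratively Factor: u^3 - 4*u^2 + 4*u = (u - 2)*(u^2 - 2*u) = u*(u - 2)*(u - 2)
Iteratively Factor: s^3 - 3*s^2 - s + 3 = (s + 1)*(s^2 - 4*s + 3) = (s - 3)*(s + 1)*(s - 1)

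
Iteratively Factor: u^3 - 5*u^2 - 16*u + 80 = (u - 4)*(u^2 - u - 20) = (u - 5)*(u - 4)*(u + 4)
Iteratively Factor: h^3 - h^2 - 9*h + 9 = (h - 3)*(h^2 + 2*h - 3) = (h - 3)*(h - 1)*(h + 3)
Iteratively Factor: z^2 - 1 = (z + 1)*(z - 1)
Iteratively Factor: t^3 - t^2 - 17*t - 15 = (t - 5)*(t^2 + 4*t + 3) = (t - 5)*(t + 1)*(t + 3)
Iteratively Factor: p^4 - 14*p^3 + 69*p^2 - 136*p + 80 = (p - 1)*(p^3 - 13*p^2 + 56*p - 80) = (p - 5)*(p - 1)*(p^2 - 8*p + 16) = (p - 5)*(p - 4)*(p - 1)*(p - 4)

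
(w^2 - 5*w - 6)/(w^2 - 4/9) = 9*(w^2 - 5*w - 6)/(9*w^2 - 4)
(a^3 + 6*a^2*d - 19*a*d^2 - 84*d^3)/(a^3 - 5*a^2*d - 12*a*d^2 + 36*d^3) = (a^2 + 3*a*d - 28*d^2)/(a^2 - 8*a*d + 12*d^2)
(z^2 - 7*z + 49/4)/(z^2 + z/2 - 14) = (z - 7/2)/(z + 4)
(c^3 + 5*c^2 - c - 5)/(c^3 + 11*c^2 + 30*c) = (c^2 - 1)/(c*(c + 6))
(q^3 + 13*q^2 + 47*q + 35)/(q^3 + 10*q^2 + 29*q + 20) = (q + 7)/(q + 4)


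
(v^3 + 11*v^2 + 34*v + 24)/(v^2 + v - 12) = (v^2 + 7*v + 6)/(v - 3)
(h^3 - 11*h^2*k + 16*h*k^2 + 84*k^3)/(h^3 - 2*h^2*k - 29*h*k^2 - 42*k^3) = (h - 6*k)/(h + 3*k)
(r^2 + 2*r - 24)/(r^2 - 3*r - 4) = (r + 6)/(r + 1)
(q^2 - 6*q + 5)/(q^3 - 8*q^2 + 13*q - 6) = (q - 5)/(q^2 - 7*q + 6)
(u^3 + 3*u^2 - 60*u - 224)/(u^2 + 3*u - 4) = (u^2 - u - 56)/(u - 1)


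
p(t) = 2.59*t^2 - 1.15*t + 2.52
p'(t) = 5.18*t - 1.15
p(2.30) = 13.58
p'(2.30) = 10.76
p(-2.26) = 18.35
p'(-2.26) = -12.86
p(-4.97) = 72.21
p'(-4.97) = -26.89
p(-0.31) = 3.13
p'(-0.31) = -2.76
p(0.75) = 3.11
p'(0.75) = 2.74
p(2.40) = 14.68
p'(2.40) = 11.28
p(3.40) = 28.55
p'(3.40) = 16.46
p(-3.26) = 33.79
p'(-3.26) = -18.04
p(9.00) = 201.96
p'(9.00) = 45.47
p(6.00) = 88.86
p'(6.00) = 29.93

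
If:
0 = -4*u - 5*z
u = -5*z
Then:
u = 0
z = 0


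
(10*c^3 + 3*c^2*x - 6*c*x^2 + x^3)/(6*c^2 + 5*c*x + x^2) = (10*c^3 + 3*c^2*x - 6*c*x^2 + x^3)/(6*c^2 + 5*c*x + x^2)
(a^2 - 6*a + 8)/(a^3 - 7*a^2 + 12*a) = (a - 2)/(a*(a - 3))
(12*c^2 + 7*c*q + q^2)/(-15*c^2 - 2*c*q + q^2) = (4*c + q)/(-5*c + q)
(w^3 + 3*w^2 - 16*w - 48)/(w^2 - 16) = w + 3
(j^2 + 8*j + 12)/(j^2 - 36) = (j + 2)/(j - 6)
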